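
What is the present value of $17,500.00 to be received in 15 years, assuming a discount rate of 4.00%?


Present value formula: PV = FV / (1 + r)^t
PV = $17,500.00 / (1 + 0.04)^15
PV = $17,500.00 / 1.800944
PV = $9,717.13

PV = FV / (1 + r)^t = $9,717.13


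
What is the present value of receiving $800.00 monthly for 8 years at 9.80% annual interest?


Present value of an ordinary annuity: PV = PMT × (1 − (1 + r)^(−n)) / r
Monthly rate r = 0.098/12 ≈ 0.00816667, n = 96
PV = $800.00 × (1 − (1 + 0.098/12)^(−96)) / (0.098/12)
PV = $800.00 × 66.363415
PV = $53,090.73

PV = PMT × (1-(1+r)^(-n))/r = $53,090.73


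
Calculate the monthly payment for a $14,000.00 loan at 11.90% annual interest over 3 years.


Loan payment formula: PMT = PV × r / (1 − (1 + r)^(−n))
Monthly rate r = 0.119/12 ≈ 0.00991667, n = 36 months
Denominator: 1 − (1 + 0.119/12)^(−36) = 0.298996
PMT = $14,000.00 × (0.119/12) / 0.298996
PMT = $464.33 per month

PMT = PV × r / (1-(1+r)^(-n)) = $464.33/month


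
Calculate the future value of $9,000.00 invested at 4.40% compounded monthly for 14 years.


Compound interest formula: A = P(1 + r/n)^(nt)
A = $9,000.00 × (1 + 0.044/12)^(12 × 14)
Growth factor: (1 + 0.044/12)^168 = 1.849422
A = $9,000.00 × 1.849422
A = $16,644.80

A = P(1 + r/n)^(nt) = $16,644.80


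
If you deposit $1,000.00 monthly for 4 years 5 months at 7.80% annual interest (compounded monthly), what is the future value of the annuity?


Future value of an ordinary annuity: FV = PMT × ((1 + r)^n − 1) / r
Monthly rate r = 0.078/12 = 0.0065, n = 53
FV = $1,000.00 × ((1 + 0.078/12)^53 − 1) / (0.078/12)
FV = $1,000.00 × 63.032567
FV = $63,032.57

FV = PMT × ((1+r)^n - 1)/r = $63,032.57


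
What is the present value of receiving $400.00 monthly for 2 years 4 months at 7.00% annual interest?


Present value of an ordinary annuity: PV = PMT × (1 − (1 + r)^(−n)) / r
Monthly rate r = 0.07/12 ≈ 0.00583333, n = 28
PV = $400.00 × (1 − (1 + 0.07/12)^(−28)) / (0.07/12)
PV = $400.00 × 25.763800
PV = $10,305.52

PV = PMT × (1-(1+r)^(-n))/r = $10,305.52


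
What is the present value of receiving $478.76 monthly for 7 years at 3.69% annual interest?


Present value of an ordinary annuity: PV = PMT × (1 − (1 + r)^(−n)) / r
Monthly rate r = 0.0369/12 = 0.003075, n = 84
PV = $478.76 × (1 − (1 + 0.0369/12)^(−84)) / (0.0369/12)
PV = $478.76 × 73.928567
PV = $35,394.04

PV = PMT × (1-(1+r)^(-n))/r = $35,394.04


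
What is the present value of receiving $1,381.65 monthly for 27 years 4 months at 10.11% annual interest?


Present value of an ordinary annuity: PV = PMT × (1 − (1 + r)^(−n)) / r
Monthly rate r = 0.1011/12 = 0.008425, n = 328
PV = $1,381.65 × (1 − (1 + 0.1011/12)^(−328)) / (0.1011/12)
PV = $1,381.65 × 111.120314
PV = $153,529.38

PV = PMT × (1-(1+r)^(-n))/r = $153,529.38


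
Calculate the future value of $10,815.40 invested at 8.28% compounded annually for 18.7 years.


Compound interest formula: A = P(1 + r/n)^(nt)
A = $10,815.40 × (1 + 0.0828/1)^(1 × 18.7)
Growth factor: (1 + 0.0828/1)^18.7 = 4.426416
A = $10,815.40 × 4.426416
A = $47,873.46

A = P(1 + r/n)^(nt) = $47,873.46


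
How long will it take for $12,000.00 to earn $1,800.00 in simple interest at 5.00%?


Rearrange the simple interest formula for t:
I = P × r × t  ⇒  t = I / (P × r)
t = $1,800.00 / ($12,000.00 × 0.05)
t = 3

t = I/(P×r) = 3 years


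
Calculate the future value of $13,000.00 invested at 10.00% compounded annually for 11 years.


Compound interest formula: A = P(1 + r/n)^(nt)
A = $13,000.00 × (1 + 0.1/1)^(1 × 11)
Growth factor: (1 + 0.1/1)^11 = 2.853117
A = $13,000.00 × 2.853117
A = $37,090.52

A = P(1 + r/n)^(nt) = $37,090.52


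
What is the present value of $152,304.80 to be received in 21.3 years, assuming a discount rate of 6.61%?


Present value formula: PV = FV / (1 + r)^t
PV = $152,304.80 / (1 + 0.0661)^21.3
PV = $152,304.80 / 3.909275
PV = $38,959.86

PV = FV / (1 + r)^t = $38,959.86


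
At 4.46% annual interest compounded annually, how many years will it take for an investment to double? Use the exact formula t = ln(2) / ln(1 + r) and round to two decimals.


Doubling condition: (1 + r)^t = 2
Take ln of both sides: t × ln(1 + r) = ln(2)
t = ln(2) / ln(1 + r)
t = 0.693147 / 0.043634
t = 15.89

t = ln(2) / ln(1 + r) = 15.89 years


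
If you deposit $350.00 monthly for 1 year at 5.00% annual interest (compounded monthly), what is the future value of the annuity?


Future value of an ordinary annuity: FV = PMT × ((1 + r)^n − 1) / r
Monthly rate r = 0.05/12 ≈ 0.00416667, n = 12
FV = $350.00 × ((1 + 0.05/12)^12 − 1) / (0.05/12)
FV = $350.00 × 12.278855
FV = $4,297.60

FV = PMT × ((1+r)^n - 1)/r = $4,297.60


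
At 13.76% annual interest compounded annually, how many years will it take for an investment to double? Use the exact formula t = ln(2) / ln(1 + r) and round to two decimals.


Doubling condition: (1 + r)^t = 2
Take ln of both sides: t × ln(1 + r) = ln(2)
t = ln(2) / ln(1 + r)
t = 0.693147 / 0.128921
t = 5.38

t = ln(2) / ln(1 + r) = 5.38 years


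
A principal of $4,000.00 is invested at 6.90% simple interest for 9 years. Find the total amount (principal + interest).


Total amount formula: A = P(1 + rt) = P + P·r·t
Interest: I = P × r × t = $4,000.00 × 0.069 × 9 = $2,484.00
A = P + I = $4,000.00 + $2,484.00 = $6,484.00

A = P + I = P(1 + rt) = $6,484.00


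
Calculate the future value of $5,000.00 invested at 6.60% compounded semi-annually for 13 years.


Compound interest formula: A = P(1 + r/n)^(nt)
A = $5,000.00 × (1 + 0.066/2)^(2 × 13)
Growth factor: (1 + 0.066/2)^26 = 2.3259928
A = $5,000.00 × 2.3259928
A = $11,629.96

A = P(1 + r/n)^(nt) = $11,629.96


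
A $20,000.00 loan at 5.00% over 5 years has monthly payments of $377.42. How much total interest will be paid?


Total paid over the life of the loan = PMT × n.
Total paid = $377.42 × 60 = $22,645.20
Total interest = total paid − principal = $22,645.20 − $20,000.00 = $2,645.20

Total interest = (PMT × n) - PV = $2,645.20


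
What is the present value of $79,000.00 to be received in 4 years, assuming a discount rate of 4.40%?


Present value formula: PV = FV / (1 + r)^t
PV = $79,000.00 / (1 + 0.044)^4
PV = $79,000.00 / 1.1879605
PV = $66,500.53

PV = FV / (1 + r)^t = $66,500.53


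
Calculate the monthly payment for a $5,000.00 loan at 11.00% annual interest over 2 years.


Loan payment formula: PMT = PV × r / (1 − (1 + r)^(−n))
Monthly rate r = 0.11/12 ≈ 0.00916667, n = 24 months
Denominator: 1 − (1 + 0.11/12)^(−24) = 0.196677
PMT = $5,000.00 × (0.11/12) / 0.196677
PMT = $233.04 per month

PMT = PV × r / (1-(1+r)^(-n)) = $233.04/month


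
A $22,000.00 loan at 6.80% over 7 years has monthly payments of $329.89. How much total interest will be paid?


Total paid over the life of the loan = PMT × n.
Total paid = $329.89 × 84 = $27,710.76
Total interest = total paid − principal = $27,710.76 − $22,000.00 = $5,710.76

Total interest = (PMT × n) - PV = $5,710.76


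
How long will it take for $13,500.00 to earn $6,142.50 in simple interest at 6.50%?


Rearrange the simple interest formula for t:
I = P × r × t  ⇒  t = I / (P × r)
t = $6,142.50 / ($13,500.00 × 0.065)
t = 7

t = I/(P×r) = 7 years


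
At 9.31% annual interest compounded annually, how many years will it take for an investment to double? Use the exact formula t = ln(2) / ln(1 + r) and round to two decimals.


Doubling condition: (1 + r)^t = 2
Take ln of both sides: t × ln(1 + r) = ln(2)
t = ln(2) / ln(1 + r)
t = 0.693147 / 0.089018
t = 7.79

t = ln(2) / ln(1 + r) = 7.79 years


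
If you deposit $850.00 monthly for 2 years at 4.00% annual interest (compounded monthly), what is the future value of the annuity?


Future value of an ordinary annuity: FV = PMT × ((1 + r)^n − 1) / r
Monthly rate r = 0.04/12 ≈ 0.00333333, n = 24
FV = $850.00 × ((1 + 0.04/12)^24 − 1) / (0.04/12)
FV = $850.00 × 24.942888
FV = $21,201.45

FV = PMT × ((1+r)^n - 1)/r = $21,201.45


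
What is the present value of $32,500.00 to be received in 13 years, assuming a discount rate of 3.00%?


Present value formula: PV = FV / (1 + r)^t
PV = $32,500.00 / (1 + 0.03)^13
PV = $32,500.00 / 1.4685337
PV = $22,130.92

PV = FV / (1 + r)^t = $22,130.92


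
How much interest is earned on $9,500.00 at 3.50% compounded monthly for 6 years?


Compound interest earned = final amount − principal.
A = P(1 + r/n)^(nt) = $9,500.00 × (1 + 0.035/12)^(12 × 6) = $11,716.36
Interest = A − P = $11,716.36 − $9,500.00 = $2,216.36

Interest = A - P = $2,216.36


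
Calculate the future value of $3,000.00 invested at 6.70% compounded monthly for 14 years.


Compound interest formula: A = P(1 + r/n)^(nt)
A = $3,000.00 × (1 + 0.067/12)^(12 × 14)
Growth factor: (1 + 0.067/12)^168 = 2.548210
A = $3,000.00 × 2.548210
A = $7,644.63

A = P(1 + r/n)^(nt) = $7,644.63


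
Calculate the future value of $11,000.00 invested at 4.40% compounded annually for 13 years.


Compound interest formula: A = P(1 + r/n)^(nt)
A = $11,000.00 × (1 + 0.044/1)^(1 × 13)
Growth factor: (1 + 0.044/1)^13 = 1.7502758
A = $11,000.00 × 1.7502758
A = $19,253.03

A = P(1 + r/n)^(nt) = $19,253.03


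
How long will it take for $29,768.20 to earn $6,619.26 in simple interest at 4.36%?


Rearrange the simple interest formula for t:
I = P × r × t  ⇒  t = I / (P × r)
t = $6,619.26 / ($29,768.20 × 0.0436)
t = 5.1

t = I/(P×r) = 5.1 years


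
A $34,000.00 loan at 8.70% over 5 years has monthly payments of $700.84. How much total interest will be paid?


Total paid over the life of the loan = PMT × n.
Total paid = $700.84 × 60 = $42,050.40
Total interest = total paid − principal = $42,050.40 − $34,000.00 = $8,050.40

Total interest = (PMT × n) - PV = $8,050.40


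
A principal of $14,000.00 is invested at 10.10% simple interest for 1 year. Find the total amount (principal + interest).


Total amount formula: A = P(1 + rt) = P + P·r·t
Interest: I = P × r × t = $14,000.00 × 0.101 × 1 = $1,414.00
A = P + I = $14,000.00 + $1,414.00 = $15,414.00

A = P + I = P(1 + rt) = $15,414.00


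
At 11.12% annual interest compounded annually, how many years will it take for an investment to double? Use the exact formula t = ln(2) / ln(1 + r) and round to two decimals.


Doubling condition: (1 + r)^t = 2
Take ln of both sides: t × ln(1 + r) = ln(2)
t = ln(2) / ln(1 + r)
t = 0.693147 / 0.105441
t = 6.57

t = ln(2) / ln(1 + r) = 6.57 years


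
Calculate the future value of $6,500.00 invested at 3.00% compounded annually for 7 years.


Compound interest formula: A = P(1 + r/n)^(nt)
A = $6,500.00 × (1 + 0.03/1)^(1 × 7)
Growth factor: (1 + 0.03/1)^7 = 1.229874
A = $6,500.00 × 1.229874
A = $7,994.18

A = P(1 + r/n)^(nt) = $7,994.18


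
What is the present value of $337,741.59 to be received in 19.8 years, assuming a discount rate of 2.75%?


Present value formula: PV = FV / (1 + r)^t
PV = $337,741.59 / (1 + 0.0275)^19.8
PV = $337,741.59 / 1.71111912
PV = $197,380.52

PV = FV / (1 + r)^t = $197,380.52


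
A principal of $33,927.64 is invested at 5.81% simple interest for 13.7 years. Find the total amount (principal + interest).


Total amount formula: A = P(1 + rt) = P + P·r·t
Interest: I = P × r × t = $33,927.64 × 0.0581 × 13.7 = $27,005.38
A = P + I = $33,927.64 + $27,005.38 = $60,933.02

A = P + I = P(1 + rt) = $60,933.02


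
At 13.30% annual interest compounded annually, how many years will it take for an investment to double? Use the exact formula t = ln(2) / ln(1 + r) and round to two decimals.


Doubling condition: (1 + r)^t = 2
Take ln of both sides: t × ln(1 + r) = ln(2)
t = ln(2) / ln(1 + r)
t = 0.693147 / 0.124869
t = 5.55

t = ln(2) / ln(1 + r) = 5.55 years


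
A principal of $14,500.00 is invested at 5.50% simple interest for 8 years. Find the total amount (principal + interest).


Total amount formula: A = P(1 + rt) = P + P·r·t
Interest: I = P × r × t = $14,500.00 × 0.055 × 8 = $6,380.00
A = P + I = $14,500.00 + $6,380.00 = $20,880.00

A = P + I = P(1 + rt) = $20,880.00


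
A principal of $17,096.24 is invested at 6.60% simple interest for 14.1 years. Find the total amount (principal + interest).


Total amount formula: A = P(1 + rt) = P + P·r·t
Interest: I = P × r × t = $17,096.24 × 0.066 × 14.1 = $15,909.76
A = P + I = $17,096.24 + $15,909.76 = $33,006.00

A = P + I = P(1 + rt) = $33,006.00


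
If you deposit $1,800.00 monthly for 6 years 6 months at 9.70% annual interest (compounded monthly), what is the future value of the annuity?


Future value of an ordinary annuity: FV = PMT × ((1 + r)^n − 1) / r
Monthly rate r = 0.097/12 ≈ 0.00808333, n = 78
FV = $1,800.00 × ((1 + 0.097/12)^78 − 1) / (0.097/12)
FV = $1,800.00 × 108.098256
FV = $194,576.86

FV = PMT × ((1+r)^n - 1)/r = $194,576.86


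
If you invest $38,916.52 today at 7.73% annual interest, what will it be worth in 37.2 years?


Future value formula: FV = PV × (1 + r)^t
FV = $38,916.52 × (1 + 0.0773)^37.2
FV = $38,916.52 × 15.9559897
FV = $620,951.59

FV = PV × (1 + r)^t = $620,951.59


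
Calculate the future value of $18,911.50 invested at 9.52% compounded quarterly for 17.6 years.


Compound interest formula: A = P(1 + r/n)^(nt)
A = $18,911.50 × (1 + 0.0952/4)^(4 × 17.6)
Growth factor: (1 + 0.0952/4)^70.4 = 5.2377506
A = $18,911.50 × 5.2377506
A = $99,053.72

A = P(1 + r/n)^(nt) = $99,053.72


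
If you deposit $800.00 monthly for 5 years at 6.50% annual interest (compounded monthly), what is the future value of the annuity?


Future value of an ordinary annuity: FV = PMT × ((1 + r)^n − 1) / r
Monthly rate r = 0.065/12 ≈ 0.00541667, n = 60
FV = $800.00 × ((1 + 0.065/12)^60 − 1) / (0.065/12)
FV = $800.00 × 70.673968
FV = $56,539.17

FV = PMT × ((1+r)^n - 1)/r = $56,539.17


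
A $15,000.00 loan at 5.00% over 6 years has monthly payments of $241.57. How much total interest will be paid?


Total paid over the life of the loan = PMT × n.
Total paid = $241.57 × 72 = $17,393.04
Total interest = total paid − principal = $17,393.04 − $15,000.00 = $2,393.04

Total interest = (PMT × n) - PV = $2,393.04


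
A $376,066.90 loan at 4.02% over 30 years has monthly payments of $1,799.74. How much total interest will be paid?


Total paid over the life of the loan = PMT × n.
Total paid = $1,799.74 × 360 = $647,906.40
Total interest = total paid − principal = $647,906.40 − $376,066.90 = $271,839.50

Total interest = (PMT × n) - PV = $271,839.50


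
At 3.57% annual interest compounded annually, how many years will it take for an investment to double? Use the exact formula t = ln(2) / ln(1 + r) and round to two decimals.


Doubling condition: (1 + r)^t = 2
Take ln of both sides: t × ln(1 + r) = ln(2)
t = ln(2) / ln(1 + r)
t = 0.693147 / 0.035078
t = 19.76

t = ln(2) / ln(1 + r) = 19.76 years


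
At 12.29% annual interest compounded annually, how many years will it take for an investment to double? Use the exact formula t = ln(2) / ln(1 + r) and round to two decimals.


Doubling condition: (1 + r)^t = 2
Take ln of both sides: t × ln(1 + r) = ln(2)
t = ln(2) / ln(1 + r)
t = 0.693147 / 0.115915
t = 5.98

t = ln(2) / ln(1 + r) = 5.98 years


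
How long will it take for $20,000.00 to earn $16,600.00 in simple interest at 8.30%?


Rearrange the simple interest formula for t:
I = P × r × t  ⇒  t = I / (P × r)
t = $16,600.00 / ($20,000.00 × 0.083)
t = 10

t = I/(P×r) = 10 years


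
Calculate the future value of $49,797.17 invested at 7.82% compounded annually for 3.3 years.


Compound interest formula: A = P(1 + r/n)^(nt)
A = $49,797.17 × (1 + 0.0782/1)^(1 × 3.3)
Growth factor: (1 + 0.0782/1)^3.3 = 1.2820583
A = $49,797.17 × 1.2820583
A = $63,842.88

A = P(1 + r/n)^(nt) = $63,842.88


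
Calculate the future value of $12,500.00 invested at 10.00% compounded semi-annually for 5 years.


Compound interest formula: A = P(1 + r/n)^(nt)
A = $12,500.00 × (1 + 0.1/2)^(2 × 5)
Growth factor: (1 + 0.1/2)^10 = 1.6288946
A = $12,500.00 × 1.6288946
A = $20,361.18

A = P(1 + r/n)^(nt) = $20,361.18


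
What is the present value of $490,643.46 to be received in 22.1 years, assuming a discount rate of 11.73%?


Present value formula: PV = FV / (1 + r)^t
PV = $490,643.46 / (1 + 0.1173)^22.1
PV = $490,643.46 / 11.602526
PV = $42,287.64

PV = FV / (1 + r)^t = $42,287.64


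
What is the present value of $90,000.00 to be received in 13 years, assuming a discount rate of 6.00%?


Present value formula: PV = FV / (1 + r)^t
PV = $90,000.00 / (1 + 0.06)^13
PV = $90,000.00 / 2.1329283
PV = $42,195.51

PV = FV / (1 + r)^t = $42,195.51


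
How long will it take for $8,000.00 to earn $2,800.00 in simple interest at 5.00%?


Rearrange the simple interest formula for t:
I = P × r × t  ⇒  t = I / (P × r)
t = $2,800.00 / ($8,000.00 × 0.05)
t = 7

t = I/(P×r) = 7 years


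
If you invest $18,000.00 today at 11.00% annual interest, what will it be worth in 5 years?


Future value formula: FV = PV × (1 + r)^t
FV = $18,000.00 × (1 + 0.11)^5
FV = $18,000.00 × 1.6850582
FV = $30,331.05

FV = PV × (1 + r)^t = $30,331.05


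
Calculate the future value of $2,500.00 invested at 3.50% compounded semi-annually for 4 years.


Compound interest formula: A = P(1 + r/n)^(nt)
A = $2,500.00 × (1 + 0.035/2)^(2 × 4)
Growth factor: (1 + 0.035/2)^8 = 1.1488818
A = $2,500.00 × 1.1488818
A = $2,872.20

A = P(1 + r/n)^(nt) = $2,872.20


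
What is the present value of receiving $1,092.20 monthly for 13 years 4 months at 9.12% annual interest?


Present value of an ordinary annuity: PV = PMT × (1 − (1 + r)^(−n)) / r
Monthly rate r = 0.0912/12 = 0.0076, n = 160
PV = $1,092.20 × (1 − (1 + 0.0912/12)^(−160)) / (0.0912/12)
PV = $1,092.20 × 92.397453
PV = $100,916.50

PV = PMT × (1-(1+r)^(-n))/r = $100,916.50


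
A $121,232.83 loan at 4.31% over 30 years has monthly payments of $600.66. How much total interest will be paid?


Total paid over the life of the loan = PMT × n.
Total paid = $600.66 × 360 = $216,237.60
Total interest = total paid − principal = $216,237.60 − $121,232.83 = $95,004.77

Total interest = (PMT × n) - PV = $95,004.77


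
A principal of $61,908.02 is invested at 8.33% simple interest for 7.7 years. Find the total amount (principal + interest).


Total amount formula: A = P(1 + rt) = P + P·r·t
Interest: I = P × r × t = $61,908.02 × 0.0833 × 7.7 = $39,708.42
A = P + I = $61,908.02 + $39,708.42 = $101,616.44

A = P + I = P(1 + rt) = $101,616.44


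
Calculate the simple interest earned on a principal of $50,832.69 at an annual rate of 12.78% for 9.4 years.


Simple interest formula: I = P × r × t
I = $50,832.69 × 0.1278 × 9.4
I = $61,066.33

I = P × r × t = $61,066.33


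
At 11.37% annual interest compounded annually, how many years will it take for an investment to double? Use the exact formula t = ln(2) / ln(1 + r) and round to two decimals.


Doubling condition: (1 + r)^t = 2
Take ln of both sides: t × ln(1 + r) = ln(2)
t = ln(2) / ln(1 + r)
t = 0.693147 / 0.107688
t = 6.44

t = ln(2) / ln(1 + r) = 6.44 years


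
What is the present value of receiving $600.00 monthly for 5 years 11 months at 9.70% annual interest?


Present value of an ordinary annuity: PV = PMT × (1 − (1 + r)^(−n)) / r
Monthly rate r = 0.097/12 ≈ 0.00808333, n = 71
PV = $600.00 × (1 − (1 + 0.097/12)^(−71)) / (0.097/12)
PV = $600.00 × 53.861944
PV = $32,317.17

PV = PMT × (1-(1+r)^(-n))/r = $32,317.17


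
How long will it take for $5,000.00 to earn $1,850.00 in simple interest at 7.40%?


Rearrange the simple interest formula for t:
I = P × r × t  ⇒  t = I / (P × r)
t = $1,850.00 / ($5,000.00 × 0.074)
t = 5

t = I/(P×r) = 5 years


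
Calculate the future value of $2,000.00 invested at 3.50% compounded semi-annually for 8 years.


Compound interest formula: A = P(1 + r/n)^(nt)
A = $2,000.00 × (1 + 0.035/2)^(2 × 8)
Growth factor: (1 + 0.035/2)^16 = 1.319929
A = $2,000.00 × 1.319929
A = $2,639.86

A = P(1 + r/n)^(nt) = $2,639.86


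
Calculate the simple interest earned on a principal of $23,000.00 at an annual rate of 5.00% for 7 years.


Simple interest formula: I = P × r × t
I = $23,000.00 × 0.05 × 7
I = $8,050.00

I = P × r × t = $8,050.00


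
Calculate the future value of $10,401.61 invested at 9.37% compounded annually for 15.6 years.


Compound interest formula: A = P(1 + r/n)^(nt)
A = $10,401.61 × (1 + 0.0937/1)^(1 × 15.6)
Growth factor: (1 + 0.0937/1)^15.6 = 4.044009
A = $10,401.61 × 4.044009
A = $42,064.20

A = P(1 + r/n)^(nt) = $42,064.20


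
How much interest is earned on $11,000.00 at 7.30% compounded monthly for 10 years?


Compound interest earned = final amount − principal.
A = P(1 + r/n)^(nt) = $11,000.00 × (1 + 0.073/12)^(12 × 10) = $22,775.46
Interest = A − P = $22,775.46 − $11,000.00 = $11,775.46

Interest = A - P = $11,775.46


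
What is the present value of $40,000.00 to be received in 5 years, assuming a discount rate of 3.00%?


Present value formula: PV = FV / (1 + r)^t
PV = $40,000.00 / (1 + 0.03)^5
PV = $40,000.00 / 1.159274
PV = $34,504.35

PV = FV / (1 + r)^t = $34,504.35


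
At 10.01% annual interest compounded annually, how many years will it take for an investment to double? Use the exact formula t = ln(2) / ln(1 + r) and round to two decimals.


Doubling condition: (1 + r)^t = 2
Take ln of both sides: t × ln(1 + r) = ln(2)
t = ln(2) / ln(1 + r)
t = 0.693147 / 0.095401
t = 7.27

t = ln(2) / ln(1 + r) = 7.27 years


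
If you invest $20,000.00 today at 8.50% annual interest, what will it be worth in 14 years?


Future value formula: FV = PV × (1 + r)^t
FV = $20,000.00 × (1 + 0.085)^14
FV = $20,000.00 × 3.1334036
FV = $62,668.07

FV = PV × (1 + r)^t = $62,668.07


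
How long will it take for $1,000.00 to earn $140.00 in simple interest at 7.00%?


Rearrange the simple interest formula for t:
I = P × r × t  ⇒  t = I / (P × r)
t = $140.00 / ($1,000.00 × 0.07)
t = 2

t = I/(P×r) = 2 years


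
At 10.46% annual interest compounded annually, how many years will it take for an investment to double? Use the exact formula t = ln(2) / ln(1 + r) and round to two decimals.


Doubling condition: (1 + r)^t = 2
Take ln of both sides: t × ln(1 + r) = ln(2)
t = ln(2) / ln(1 + r)
t = 0.693147 / 0.099483
t = 6.97

t = ln(2) / ln(1 + r) = 6.97 years


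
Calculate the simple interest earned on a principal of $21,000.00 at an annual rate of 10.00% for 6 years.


Simple interest formula: I = P × r × t
I = $21,000.00 × 0.1 × 6
I = $12,600.00

I = P × r × t = $12,600.00


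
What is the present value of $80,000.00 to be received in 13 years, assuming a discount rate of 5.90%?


Present value formula: PV = FV / (1 + r)^t
PV = $80,000.00 / (1 + 0.059)^13
PV = $80,000.00 / 2.106917
PV = $37,970.17

PV = FV / (1 + r)^t = $37,970.17


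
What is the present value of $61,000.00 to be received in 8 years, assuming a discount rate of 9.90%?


Present value formula: PV = FV / (1 + r)^t
PV = $61,000.00 / (1 + 0.099)^8
PV = $61,000.00 / 2.1280486
PV = $28,664.76

PV = FV / (1 + r)^t = $28,664.76


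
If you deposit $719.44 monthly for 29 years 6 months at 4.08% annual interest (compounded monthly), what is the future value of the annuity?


Future value of an ordinary annuity: FV = PMT × ((1 + r)^n − 1) / r
Monthly rate r = 0.0408/12 = 0.0034, n = 354
FV = $719.44 × ((1 + 0.0408/12)^354 − 1) / (0.0408/12)
FV = $719.44 × 683.910406
FV = $492,032.50

FV = PMT × ((1+r)^n - 1)/r = $492,032.50


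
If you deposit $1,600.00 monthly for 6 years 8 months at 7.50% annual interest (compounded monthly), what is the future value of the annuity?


Future value of an ordinary annuity: FV = PMT × ((1 + r)^n − 1) / r
Monthly rate r = 0.075/12 = 0.00625, n = 80
FV = $1,600.00 × ((1 + 0.075/12)^80 − 1) / (0.075/12)
FV = $1,600.00 × 103.385252
FV = $165,416.40

FV = PMT × ((1+r)^n - 1)/r = $165,416.40


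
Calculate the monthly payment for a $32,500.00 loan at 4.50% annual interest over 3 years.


Loan payment formula: PMT = PV × r / (1 − (1 + r)^(−n))
Monthly rate r = 0.045/12 = 0.00375, n = 36 months
Denominator: 1 − (1 + 0.045/12)^(−36) = 0.126063
PMT = $32,500.00 × (0.045/12) / 0.126063
PMT = $966.78 per month

PMT = PV × r / (1-(1+r)^(-n)) = $966.78/month


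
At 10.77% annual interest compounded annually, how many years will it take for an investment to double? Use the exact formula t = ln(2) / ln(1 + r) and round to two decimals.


Doubling condition: (1 + r)^t = 2
Take ln of both sides: t × ln(1 + r) = ln(2)
t = ln(2) / ln(1 + r)
t = 0.693147 / 0.102286
t = 6.78

t = ln(2) / ln(1 + r) = 6.78 years


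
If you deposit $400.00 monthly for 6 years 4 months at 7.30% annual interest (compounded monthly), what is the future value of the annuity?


Future value of an ordinary annuity: FV = PMT × ((1 + r)^n − 1) / r
Monthly rate r = 0.073/12 ≈ 0.00608333, n = 76
FV = $400.00 × ((1 + 0.073/12)^76 − 1) / (0.073/12)
FV = $400.00 × 96.255158
FV = $38,502.06

FV = PMT × ((1+r)^n - 1)/r = $38,502.06


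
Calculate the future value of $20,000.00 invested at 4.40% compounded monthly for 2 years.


Compound interest formula: A = P(1 + r/n)^(nt)
A = $20,000.00 × (1 + 0.044/12)^(12 × 2)
Growth factor: (1 + 0.044/12)^24 = 1.0918124
A = $20,000.00 × 1.0918124
A = $21,836.25

A = P(1 + r/n)^(nt) = $21,836.25


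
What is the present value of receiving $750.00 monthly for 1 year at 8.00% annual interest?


Present value of an ordinary annuity: PV = PMT × (1 − (1 + r)^(−n)) / r
Monthly rate r = 0.08/12 ≈ 0.00666667, n = 12
PV = $750.00 × (1 − (1 + 0.08/12)^(−12)) / (0.08/12)
PV = $750.00 × 11.495782
PV = $8,621.84

PV = PMT × (1-(1+r)^(-n))/r = $8,621.84


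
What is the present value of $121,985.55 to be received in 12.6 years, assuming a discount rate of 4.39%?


Present value formula: PV = FV / (1 + r)^t
PV = $121,985.55 / (1 + 0.0439)^12.6
PV = $121,985.55 / 1.7183123
PV = $70,991.49

PV = FV / (1 + r)^t = $70,991.49


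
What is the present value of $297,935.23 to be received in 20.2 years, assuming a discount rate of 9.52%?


Present value formula: PV = FV / (1 + r)^t
PV = $297,935.23 / (1 + 0.0952)^20.2
PV = $297,935.23 / 6.277221
PV = $47,462.92

PV = FV / (1 + r)^t = $47,462.92


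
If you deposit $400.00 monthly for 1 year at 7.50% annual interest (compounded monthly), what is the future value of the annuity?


Future value of an ordinary annuity: FV = PMT × ((1 + r)^n − 1) / r
Monthly rate r = 0.075/12 = 0.00625, n = 12
FV = $400.00 × ((1 + 0.075/12)^12 − 1) / (0.075/12)
FV = $400.00 × 12.421216
FV = $4,968.49

FV = PMT × ((1+r)^n - 1)/r = $4,968.49


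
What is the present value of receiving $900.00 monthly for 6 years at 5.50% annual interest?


Present value of an ordinary annuity: PV = PMT × (1 − (1 + r)^(−n)) / r
Monthly rate r = 0.055/12 ≈ 0.00458333, n = 72
PV = $900.00 × (1 − (1 + 0.055/12)^(−72)) / (0.055/12)
PV = $900.00 × 61.207425
PV = $55,086.68

PV = PMT × (1-(1+r)^(-n))/r = $55,086.68


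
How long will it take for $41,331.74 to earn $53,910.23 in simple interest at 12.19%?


Rearrange the simple interest formula for t:
I = P × r × t  ⇒  t = I / (P × r)
t = $53,910.23 / ($41,331.74 × 0.1219)
t = 10.7

t = I/(P×r) = 10.7 years


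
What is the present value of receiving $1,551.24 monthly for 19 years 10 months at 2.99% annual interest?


Present value of an ordinary annuity: PV = PMT × (1 − (1 + r)^(−n)) / r
Monthly rate r = 0.0299/12 ≈ 0.00249167, n = 238
PV = $1,551.24 × (1 − (1 + 0.0299/12)^(−238)) / (0.0299/12)
PV = $1,551.24 × 179.371762
PV = $278,248.65

PV = PMT × (1-(1+r)^(-n))/r = $278,248.65


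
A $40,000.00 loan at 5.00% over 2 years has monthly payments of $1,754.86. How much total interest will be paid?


Total paid over the life of the loan = PMT × n.
Total paid = $1,754.86 × 24 = $42,116.64
Total interest = total paid − principal = $42,116.64 − $40,000.00 = $2,116.64

Total interest = (PMT × n) - PV = $2,116.64


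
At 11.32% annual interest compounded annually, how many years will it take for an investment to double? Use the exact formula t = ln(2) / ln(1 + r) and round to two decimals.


Doubling condition: (1 + r)^t = 2
Take ln of both sides: t × ln(1 + r) = ln(2)
t = ln(2) / ln(1 + r)
t = 0.693147 / 0.107239
t = 6.46

t = ln(2) / ln(1 + r) = 6.46 years


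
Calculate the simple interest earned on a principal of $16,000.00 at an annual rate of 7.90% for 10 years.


Simple interest formula: I = P × r × t
I = $16,000.00 × 0.079 × 10
I = $12,640.00

I = P × r × t = $12,640.00


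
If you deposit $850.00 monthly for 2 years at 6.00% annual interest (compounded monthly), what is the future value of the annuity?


Future value of an ordinary annuity: FV = PMT × ((1 + r)^n − 1) / r
Monthly rate r = 0.06/12 = 0.005, n = 24
FV = $850.00 × ((1 + 0.06/12)^24 − 1) / (0.06/12)
FV = $850.00 × 25.431955
FV = $21,617.16

FV = PMT × ((1+r)^n - 1)/r = $21,617.16


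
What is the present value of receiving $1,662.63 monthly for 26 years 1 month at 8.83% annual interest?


Present value of an ordinary annuity: PV = PMT × (1 − (1 + r)^(−n)) / r
Monthly rate r = 0.0883/12 ≈ 0.00735833, n = 313
PV = $1,662.63 × (1 − (1 + 0.0883/12)^(−313)) / (0.0883/12)
PV = $1,662.63 × 122.203079
PV = $203,178.51

PV = PMT × (1-(1+r)^(-n))/r = $203,178.51


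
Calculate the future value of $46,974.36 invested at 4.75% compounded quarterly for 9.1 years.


Compound interest formula: A = P(1 + r/n)^(nt)
A = $46,974.36 × (1 + 0.0475/4)^(4 × 9.1)
Growth factor: (1 + 0.0475/4)^36.4 = 1.536802
A = $46,974.36 × 1.536802
A = $72,190.29

A = P(1 + r/n)^(nt) = $72,190.29


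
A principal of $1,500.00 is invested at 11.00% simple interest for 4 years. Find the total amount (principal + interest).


Total amount formula: A = P(1 + rt) = P + P·r·t
Interest: I = P × r × t = $1,500.00 × 0.11 × 4 = $660.00
A = P + I = $1,500.00 + $660.00 = $2,160.00

A = P + I = P(1 + rt) = $2,160.00


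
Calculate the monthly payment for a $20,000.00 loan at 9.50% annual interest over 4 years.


Loan payment formula: PMT = PV × r / (1 − (1 + r)^(−n))
Monthly rate r = 0.095/12 ≈ 0.00791667, n = 48 months
Denominator: 1 − (1 + 0.095/12)^(−48) = 0.315115
PMT = $20,000.00 × (0.095/12) / 0.315115
PMT = $502.46 per month

PMT = PV × r / (1-(1+r)^(-n)) = $502.46/month


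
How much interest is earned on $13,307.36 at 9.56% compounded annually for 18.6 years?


Compound interest earned = final amount − principal.
A = P(1 + r/n)^(nt) = $13,307.36 × (1 + 0.0956/1)^(1 × 18.6) = $72,714.25
Interest = A − P = $72,714.25 − $13,307.36 = $59,406.89

Interest = A - P = $59,406.89


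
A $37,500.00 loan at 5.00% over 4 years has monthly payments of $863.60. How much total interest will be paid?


Total paid over the life of the loan = PMT × n.
Total paid = $863.60 × 48 = $41,452.80
Total interest = total paid − principal = $41,452.80 − $37,500.00 = $3,952.80

Total interest = (PMT × n) - PV = $3,952.80


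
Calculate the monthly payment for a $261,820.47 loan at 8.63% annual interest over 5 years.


Loan payment formula: PMT = PV × r / (1 − (1 + r)^(−n))
Monthly rate r = 0.0863/12 ≈ 0.00719167, n = 60 months
Denominator: 1 − (1 + 0.0863/12)^(−60) = 0.349462
PMT = $261,820.47 × (0.0863/12) / 0.349462
PMT = $5,388.07 per month

PMT = PV × r / (1-(1+r)^(-n)) = $5,388.07/month


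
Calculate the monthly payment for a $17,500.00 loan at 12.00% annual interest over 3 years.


Loan payment formula: PMT = PV × r / (1 − (1 + r)^(−n))
Monthly rate r = 0.12/12 = 0.01, n = 36 months
Denominator: 1 − (1 + 0.12/12)^(−36) = 0.301075
PMT = $17,500.00 × (0.12/12) / 0.301075
PMT = $581.25 per month

PMT = PV × r / (1-(1+r)^(-n)) = $581.25/month


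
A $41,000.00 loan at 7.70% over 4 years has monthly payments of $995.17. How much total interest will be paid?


Total paid over the life of the loan = PMT × n.
Total paid = $995.17 × 48 = $47,768.16
Total interest = total paid − principal = $47,768.16 − $41,000.00 = $6,768.16

Total interest = (PMT × n) - PV = $6,768.16


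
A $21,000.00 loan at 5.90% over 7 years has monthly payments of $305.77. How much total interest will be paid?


Total paid over the life of the loan = PMT × n.
Total paid = $305.77 × 84 = $25,684.68
Total interest = total paid − principal = $25,684.68 − $21,000.00 = $4,684.68

Total interest = (PMT × n) - PV = $4,684.68


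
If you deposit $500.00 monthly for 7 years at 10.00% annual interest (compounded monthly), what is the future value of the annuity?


Future value of an ordinary annuity: FV = PMT × ((1 + r)^n − 1) / r
Monthly rate r = 0.1/12 ≈ 0.00833333, n = 84
FV = $500.00 × ((1 + 0.1/12)^84 − 1) / (0.1/12)
FV = $500.00 × 120.950418
FV = $60,475.21

FV = PMT × ((1+r)^n - 1)/r = $60,475.21


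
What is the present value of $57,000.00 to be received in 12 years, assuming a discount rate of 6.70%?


Present value formula: PV = FV / (1 + r)^t
PV = $57,000.00 / (1 + 0.067)^12
PV = $57,000.00 / 2.177575
PV = $26,175.91

PV = FV / (1 + r)^t = $26,175.91


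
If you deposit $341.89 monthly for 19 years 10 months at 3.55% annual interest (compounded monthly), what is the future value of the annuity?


Future value of an ordinary annuity: FV = PMT × ((1 + r)^n − 1) / r
Monthly rate r = 0.0355/12 ≈ 0.00295833, n = 238
FV = $341.89 × ((1 + 0.0355/12)^238 − 1) / (0.0355/12)
FV = $341.89 × 344.752144
FV = $117,867.31

FV = PMT × ((1+r)^n - 1)/r = $117,867.31


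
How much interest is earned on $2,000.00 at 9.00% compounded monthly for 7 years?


Compound interest earned = final amount − principal.
A = P(1 + r/n)^(nt) = $2,000.00 × (1 + 0.09/12)^(12 × 7) = $3,746.40
Interest = A − P = $3,746.40 − $2,000.00 = $1,746.40

Interest = A - P = $1,746.40


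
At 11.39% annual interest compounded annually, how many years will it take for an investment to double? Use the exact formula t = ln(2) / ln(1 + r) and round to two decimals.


Doubling condition: (1 + r)^t = 2
Take ln of both sides: t × ln(1 + r) = ln(2)
t = ln(2) / ln(1 + r)
t = 0.693147 / 0.107867
t = 6.43

t = ln(2) / ln(1 + r) = 6.43 years


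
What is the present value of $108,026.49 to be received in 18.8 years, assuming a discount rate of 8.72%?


Present value formula: PV = FV / (1 + r)^t
PV = $108,026.49 / (1 + 0.0872)^18.8
PV = $108,026.49 / 4.815236
PV = $22,434.31

PV = FV / (1 + r)^t = $22,434.31


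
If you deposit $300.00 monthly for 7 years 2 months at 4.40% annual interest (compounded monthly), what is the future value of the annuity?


Future value of an ordinary annuity: FV = PMT × ((1 + r)^n − 1) / r
Monthly rate r = 0.044/12 ≈ 0.00366667, n = 86
FV = $300.00 × ((1 + 0.044/12)^86 − 1) / (0.044/12)
FV = $300.00 × 100.888875
FV = $30,266.66

FV = PMT × ((1+r)^n - 1)/r = $30,266.66


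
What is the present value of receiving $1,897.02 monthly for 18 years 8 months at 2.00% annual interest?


Present value of an ordinary annuity: PV = PMT × (1 − (1 + r)^(−n)) / r
Monthly rate r = 0.02/12 ≈ 0.00166667, n = 224
PV = $1,897.02 × (1 − (1 + 0.02/12)^(−224)) / (0.02/12)
PV = $1,897.02 × 186.810185
PV = $354,382.66

PV = PMT × (1-(1+r)^(-n))/r = $354,382.66


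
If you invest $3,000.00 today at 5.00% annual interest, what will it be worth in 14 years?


Future value formula: FV = PV × (1 + r)^t
FV = $3,000.00 × (1 + 0.05)^14
FV = $3,000.00 × 1.9799316
FV = $5,939.79

FV = PV × (1 + r)^t = $5,939.79


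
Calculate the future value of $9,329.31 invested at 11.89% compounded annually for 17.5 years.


Compound interest formula: A = P(1 + r/n)^(nt)
A = $9,329.31 × (1 + 0.1189/1)^(1 × 17.5)
Growth factor: (1 + 0.1189/1)^17.5 = 7.142451
A = $9,329.31 × 7.142451
A = $66,634.14

A = P(1 + r/n)^(nt) = $66,634.14


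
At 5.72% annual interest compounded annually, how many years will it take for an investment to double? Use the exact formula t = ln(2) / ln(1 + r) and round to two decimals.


Doubling condition: (1 + r)^t = 2
Take ln of both sides: t × ln(1 + r) = ln(2)
t = ln(2) / ln(1 + r)
t = 0.693147 / 0.055624
t = 12.46

t = ln(2) / ln(1 + r) = 12.46 years


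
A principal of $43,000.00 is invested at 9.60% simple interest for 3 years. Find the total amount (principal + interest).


Total amount formula: A = P(1 + rt) = P + P·r·t
Interest: I = P × r × t = $43,000.00 × 0.096 × 3 = $12,384.00
A = P + I = $43,000.00 + $12,384.00 = $55,384.00

A = P + I = P(1 + rt) = $55,384.00


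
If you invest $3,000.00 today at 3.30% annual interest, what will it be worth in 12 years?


Future value formula: FV = PV × (1 + r)^t
FV = $3,000.00 × (1 + 0.033)^12
FV = $3,000.00 × 1.476399
FV = $4,429.20

FV = PV × (1 + r)^t = $4,429.20


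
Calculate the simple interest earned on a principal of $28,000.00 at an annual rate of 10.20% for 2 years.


Simple interest formula: I = P × r × t
I = $28,000.00 × 0.102 × 2
I = $5,712.00

I = P × r × t = $5,712.00


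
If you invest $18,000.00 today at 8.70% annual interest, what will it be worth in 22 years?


Future value formula: FV = PV × (1 + r)^t
FV = $18,000.00 × (1 + 0.087)^22
FV = $18,000.00 × 6.2668597
FV = $112,803.47

FV = PV × (1 + r)^t = $112,803.47


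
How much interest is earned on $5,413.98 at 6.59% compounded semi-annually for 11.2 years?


Compound interest earned = final amount − principal.
A = P(1 + r/n)^(nt) = $5,413.98 × (1 + 0.0659/2)^(2 × 11.2) = $11,191.62
Interest = A − P = $11,191.62 − $5,413.98 = $5,777.64

Interest = A - P = $5,777.64


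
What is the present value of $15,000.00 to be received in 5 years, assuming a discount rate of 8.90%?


Present value formula: PV = FV / (1 + r)^t
PV = $15,000.00 / (1 + 0.089)^5
PV = $15,000.00 / 1.531579
PV = $9,793.81

PV = FV / (1 + r)^t = $9,793.81


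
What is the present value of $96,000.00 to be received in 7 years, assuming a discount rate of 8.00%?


Present value formula: PV = FV / (1 + r)^t
PV = $96,000.00 / (1 + 0.08)^7
PV = $96,000.00 / 1.7138243
PV = $56,015.08

PV = FV / (1 + r)^t = $56,015.08


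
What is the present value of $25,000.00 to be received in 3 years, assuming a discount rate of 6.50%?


Present value formula: PV = FV / (1 + r)^t
PV = $25,000.00 / (1 + 0.065)^3
PV = $25,000.00 / 1.2079496
PV = $20,696.23

PV = FV / (1 + r)^t = $20,696.23


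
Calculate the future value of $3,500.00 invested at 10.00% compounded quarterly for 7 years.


Compound interest formula: A = P(1 + r/n)^(nt)
A = $3,500.00 × (1 + 0.1/4)^(4 × 7)
Growth factor: (1 + 0.1/4)^28 = 1.996495
A = $3,500.00 × 1.996495
A = $6,987.73

A = P(1 + r/n)^(nt) = $6,987.73


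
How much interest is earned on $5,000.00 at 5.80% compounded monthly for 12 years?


Compound interest earned = final amount − principal.
A = P(1 + r/n)^(nt) = $5,000.00 × (1 + 0.058/12)^(12 × 12) = $10,011.77
Interest = A − P = $10,011.77 − $5,000.00 = $5,011.77

Interest = A - P = $5,011.77


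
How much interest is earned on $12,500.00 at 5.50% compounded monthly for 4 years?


Compound interest earned = final amount − principal.
A = P(1 + r/n)^(nt) = $12,500.00 × (1 + 0.055/12)^(12 × 4) = $15,568.13
Interest = A − P = $15,568.13 − $12,500.00 = $3,068.13

Interest = A - P = $3,068.13


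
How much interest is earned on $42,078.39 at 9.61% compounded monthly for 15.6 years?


Compound interest earned = final amount − principal.
A = P(1 + r/n)^(nt) = $42,078.39 × (1 + 0.0961/12)^(12 × 15.6) = $187,302.19
Interest = A − P = $187,302.19 − $42,078.39 = $145,223.80

Interest = A - P = $145,223.80
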